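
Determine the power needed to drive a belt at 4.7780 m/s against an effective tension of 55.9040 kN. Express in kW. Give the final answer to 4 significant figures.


P = Te * v = 55.9040 * 4.7780
P = 267.1 kW


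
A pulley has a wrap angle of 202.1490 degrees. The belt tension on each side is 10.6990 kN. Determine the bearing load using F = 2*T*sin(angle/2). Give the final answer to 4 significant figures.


F = 2 * 10.6990 * sin(202.1490/2 deg)
F = 21.00 kN


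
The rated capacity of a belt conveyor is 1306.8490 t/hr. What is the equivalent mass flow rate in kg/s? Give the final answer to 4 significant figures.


m_dot = 1306.8490 * 1000 / 3600
m_dot = 363.0 kg/s


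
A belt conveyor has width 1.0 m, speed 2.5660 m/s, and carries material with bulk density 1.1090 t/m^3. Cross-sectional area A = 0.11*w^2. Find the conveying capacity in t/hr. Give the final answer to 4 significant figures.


A = 0.11 * 1.0^2 = 0.11 m^2
C = 0.11 * 2.5660 * 1.1090 * 3600
C = 1127 t/hr


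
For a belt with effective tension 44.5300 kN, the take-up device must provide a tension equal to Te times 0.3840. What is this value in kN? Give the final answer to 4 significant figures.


T_tu = 44.5300 * 0.3840
T_tu = 17.10 kN


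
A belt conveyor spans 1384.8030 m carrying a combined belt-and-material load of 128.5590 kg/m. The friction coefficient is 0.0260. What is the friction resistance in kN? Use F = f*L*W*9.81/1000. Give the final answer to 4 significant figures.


F = 0.0260 * 1384.8030 * 128.5590 * 9.81 / 1000
F = 45.41 kN


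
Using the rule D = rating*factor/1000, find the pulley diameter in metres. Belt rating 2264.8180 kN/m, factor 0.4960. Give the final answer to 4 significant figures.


D = 2264.8180 * 0.4960 / 1000
D = 1.123 m


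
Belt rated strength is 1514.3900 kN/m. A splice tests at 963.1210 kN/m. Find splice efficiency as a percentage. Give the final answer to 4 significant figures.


Eff = 963.1210 / 1514.3900 * 100
Eff = 63.60 %


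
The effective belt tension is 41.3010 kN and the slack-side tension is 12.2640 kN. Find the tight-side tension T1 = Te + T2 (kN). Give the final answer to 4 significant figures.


T1 = Te + T2 = 41.3010 + 12.2640
T1 = 53.56 kN


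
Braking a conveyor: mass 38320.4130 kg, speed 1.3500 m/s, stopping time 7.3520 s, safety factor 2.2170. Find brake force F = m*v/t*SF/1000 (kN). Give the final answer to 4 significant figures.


F = 38320.4130 * 1.3500 / 7.3520 * 2.2170 / 1000
F = 15.60 kN


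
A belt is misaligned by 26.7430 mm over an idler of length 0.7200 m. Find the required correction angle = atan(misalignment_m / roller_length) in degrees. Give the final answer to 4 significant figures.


misalign_m = 26.7430 / 1000 = 0.026743 m
angle = atan(0.026743 / 0.7200)
angle = 2.127 deg


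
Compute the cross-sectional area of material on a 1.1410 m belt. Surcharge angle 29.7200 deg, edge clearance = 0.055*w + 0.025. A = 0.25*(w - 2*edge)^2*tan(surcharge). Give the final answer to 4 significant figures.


edge = 0.055*1.1410 + 0.025 = 0.087755 m
ew = 1.1410 - 2*0.087755 = 0.96549 m
A = 0.25 * 0.96549^2 * tan(29.7200 deg)
A = 0.1330 m^2


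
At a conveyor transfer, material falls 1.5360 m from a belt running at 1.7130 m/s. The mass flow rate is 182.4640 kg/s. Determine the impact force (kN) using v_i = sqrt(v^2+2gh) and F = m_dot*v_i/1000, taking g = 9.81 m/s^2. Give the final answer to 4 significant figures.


v_i = sqrt(1.7130^2 + 2*9.81*1.5360) = 5.75071 m/s
F = 182.4640 * 5.75071 / 1000
F = 1.049 kN


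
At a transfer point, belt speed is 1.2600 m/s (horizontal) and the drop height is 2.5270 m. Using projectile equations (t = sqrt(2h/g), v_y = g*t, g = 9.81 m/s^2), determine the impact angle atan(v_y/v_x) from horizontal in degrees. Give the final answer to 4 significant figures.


t = sqrt(2*2.5270/9.81) = 0.717766 s
v_y = 9.81 * 0.717766 = 7.04128 m/s
angle = atan(7.04128 / 1.2600) = 79.85 deg


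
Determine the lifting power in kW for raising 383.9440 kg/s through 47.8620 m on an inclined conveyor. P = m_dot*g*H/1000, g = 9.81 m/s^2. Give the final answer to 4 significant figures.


P = 383.9440 * 9.81 * 47.8620 / 1000
P = 180.3 kW


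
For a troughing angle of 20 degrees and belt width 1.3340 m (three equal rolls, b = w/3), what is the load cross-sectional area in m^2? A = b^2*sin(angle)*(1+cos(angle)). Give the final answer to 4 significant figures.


b = 1.3340/3 = 0.444667 m
A = 0.444667^2 * sin(20 deg) * (1 + cos(20 deg))
A = 0.1312 m^2


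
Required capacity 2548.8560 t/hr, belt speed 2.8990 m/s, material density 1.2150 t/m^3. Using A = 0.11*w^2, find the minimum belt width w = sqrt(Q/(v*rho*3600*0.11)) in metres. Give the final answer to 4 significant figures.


A_req = 2548.8560 / (2.8990 * 1.2150 * 3600) = 0.20101 m^2
w = sqrt(0.20101 / 0.11)
w = 1.352 m


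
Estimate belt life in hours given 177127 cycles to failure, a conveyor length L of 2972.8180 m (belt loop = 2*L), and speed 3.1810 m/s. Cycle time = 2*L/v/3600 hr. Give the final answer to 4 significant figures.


cycle_time = 2 * 2972.8180 / 3.1810 / 3600 = 0.519197 hr
life = 177127 * 0.519197 = 91960 hours


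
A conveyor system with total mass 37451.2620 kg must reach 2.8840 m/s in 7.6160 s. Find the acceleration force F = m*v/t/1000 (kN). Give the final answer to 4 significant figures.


F = 37451.2620 * 2.8840 / 7.6160 / 1000
F = 14.18 kN


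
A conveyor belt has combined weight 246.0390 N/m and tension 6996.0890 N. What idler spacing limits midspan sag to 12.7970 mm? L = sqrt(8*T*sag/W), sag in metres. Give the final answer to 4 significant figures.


sag = 12.7970/1000 = 0.012797 m
L = sqrt(8 * 6996.0890 * 0.012797 / 246.0390)
L = 1.706 m


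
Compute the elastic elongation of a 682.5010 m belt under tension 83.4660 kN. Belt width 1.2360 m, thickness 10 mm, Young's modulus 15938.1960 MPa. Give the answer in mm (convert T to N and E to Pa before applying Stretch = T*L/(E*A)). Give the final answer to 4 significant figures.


A = 1.2360 * 0.01 = 0.01236 m^2
Stretch = 83.4660*1000 * 682.5010 / (15938.1960e6 * 0.01236) * 1000
Stretch = 289.2 mm


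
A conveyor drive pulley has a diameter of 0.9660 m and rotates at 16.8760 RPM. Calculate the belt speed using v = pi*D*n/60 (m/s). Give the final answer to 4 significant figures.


v = pi * 0.9660 * 16.8760 / 60
v = 0.8536 m/s


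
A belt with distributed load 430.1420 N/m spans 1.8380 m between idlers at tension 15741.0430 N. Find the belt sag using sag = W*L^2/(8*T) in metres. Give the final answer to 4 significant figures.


sag = 430.1420 * 1.8380^2 / (8 * 15741.0430)
sag = 0.01154 m


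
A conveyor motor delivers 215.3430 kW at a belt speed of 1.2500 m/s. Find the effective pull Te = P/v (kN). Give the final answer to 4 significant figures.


Te = P / v = 215.3430 / 1.2500
Te = 172.3 kN


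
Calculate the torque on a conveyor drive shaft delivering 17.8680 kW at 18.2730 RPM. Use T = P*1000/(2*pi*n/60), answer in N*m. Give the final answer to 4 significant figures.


omega = 2*pi*18.2730/60 = 1.91354 rad/s
T = 17.8680*1000 / 1.91354
T = 9338 N*m


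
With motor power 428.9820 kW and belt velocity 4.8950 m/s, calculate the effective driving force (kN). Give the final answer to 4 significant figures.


Te = P / v = 428.9820 / 4.8950
Te = 87.64 kN


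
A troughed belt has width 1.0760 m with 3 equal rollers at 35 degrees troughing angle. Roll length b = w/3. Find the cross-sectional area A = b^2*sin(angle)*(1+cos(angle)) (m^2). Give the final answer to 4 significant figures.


b = 1.0760/3 = 0.358667 m
A = 0.358667^2 * sin(35 deg) * (1 + cos(35 deg))
A = 0.1342 m^2


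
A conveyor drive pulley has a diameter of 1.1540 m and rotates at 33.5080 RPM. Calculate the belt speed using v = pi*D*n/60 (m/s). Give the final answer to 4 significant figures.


v = pi * 1.1540 * 33.5080 / 60
v = 2.025 m/s


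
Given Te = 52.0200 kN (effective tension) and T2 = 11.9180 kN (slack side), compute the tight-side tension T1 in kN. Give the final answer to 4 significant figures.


T1 = Te + T2 = 52.0200 + 11.9180
T1 = 63.94 kN


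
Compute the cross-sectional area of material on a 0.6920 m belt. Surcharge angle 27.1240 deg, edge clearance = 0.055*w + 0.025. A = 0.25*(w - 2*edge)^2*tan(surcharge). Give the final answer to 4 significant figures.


edge = 0.055*0.6920 + 0.025 = 0.06306 m
ew = 0.6920 - 2*0.06306 = 0.56588 m
A = 0.25 * 0.56588^2 * tan(27.1240 deg)
A = 0.04101 m^2


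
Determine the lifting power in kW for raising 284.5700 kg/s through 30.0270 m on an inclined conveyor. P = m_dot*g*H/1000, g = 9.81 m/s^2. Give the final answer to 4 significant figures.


P = 284.5700 * 9.81 * 30.0270 / 1000
P = 83.82 kW


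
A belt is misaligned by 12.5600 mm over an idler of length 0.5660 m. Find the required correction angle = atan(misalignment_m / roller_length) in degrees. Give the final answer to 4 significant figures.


misalign_m = 12.5600 / 1000 = 0.012560 m
angle = atan(0.012560 / 0.5660)
angle = 1.271 deg


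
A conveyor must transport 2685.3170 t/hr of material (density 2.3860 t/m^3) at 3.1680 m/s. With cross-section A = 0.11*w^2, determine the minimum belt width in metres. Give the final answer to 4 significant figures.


A_req = 2685.3170 / (3.1680 * 2.3860 * 3600) = 0.0986819 m^2
w = sqrt(0.0986819 / 0.11)
w = 0.9472 m


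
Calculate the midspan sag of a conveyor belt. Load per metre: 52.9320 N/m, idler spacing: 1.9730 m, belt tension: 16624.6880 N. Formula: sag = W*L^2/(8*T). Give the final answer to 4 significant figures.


sag = 52.9320 * 1.9730^2 / (8 * 16624.6880)
sag = 0.001549 m


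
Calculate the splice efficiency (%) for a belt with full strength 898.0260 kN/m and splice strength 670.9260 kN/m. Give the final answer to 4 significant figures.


Eff = 670.9260 / 898.0260 * 100
Eff = 74.71 %


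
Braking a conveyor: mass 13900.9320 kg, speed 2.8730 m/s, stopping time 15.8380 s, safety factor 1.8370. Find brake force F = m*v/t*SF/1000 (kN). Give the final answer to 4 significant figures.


F = 13900.9320 * 2.8730 / 15.8380 * 1.8370 / 1000
F = 4.632 kN


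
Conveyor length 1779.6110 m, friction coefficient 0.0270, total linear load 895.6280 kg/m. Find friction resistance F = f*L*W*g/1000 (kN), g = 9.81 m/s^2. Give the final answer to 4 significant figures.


F = 0.0270 * 1779.6110 * 895.6280 * 9.81 / 1000
F = 422.2 kN


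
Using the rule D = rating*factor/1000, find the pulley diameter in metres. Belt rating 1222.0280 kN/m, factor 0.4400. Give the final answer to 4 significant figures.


D = 1222.0280 * 0.4400 / 1000
D = 0.5377 m


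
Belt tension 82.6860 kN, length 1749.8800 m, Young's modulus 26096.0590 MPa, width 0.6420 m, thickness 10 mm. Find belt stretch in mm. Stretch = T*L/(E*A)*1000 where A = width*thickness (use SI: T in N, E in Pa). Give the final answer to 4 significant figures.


A = 0.6420 * 0.01 = 0.00642 m^2
Stretch = 82.6860*1000 * 1749.8800 / (26096.0590e6 * 0.00642) * 1000
Stretch = 863.6 mm


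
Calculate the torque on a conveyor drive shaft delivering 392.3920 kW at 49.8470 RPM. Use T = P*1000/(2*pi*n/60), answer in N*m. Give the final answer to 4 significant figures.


omega = 2*pi*49.8470/60 = 5.21997 rad/s
T = 392.3920*1000 / 5.21997
T = 75170 N*m


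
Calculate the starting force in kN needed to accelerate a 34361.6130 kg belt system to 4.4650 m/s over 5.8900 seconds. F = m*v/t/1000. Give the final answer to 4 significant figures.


F = 34361.6130 * 4.4650 / 5.8900 / 1000
F = 26.05 kN


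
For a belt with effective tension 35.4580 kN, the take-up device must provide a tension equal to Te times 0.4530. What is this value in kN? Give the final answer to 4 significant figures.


T_tu = 35.4580 * 0.4530
T_tu = 16.06 kN


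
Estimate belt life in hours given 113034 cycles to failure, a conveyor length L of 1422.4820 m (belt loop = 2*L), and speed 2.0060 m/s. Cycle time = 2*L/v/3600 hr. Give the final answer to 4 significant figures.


cycle_time = 2 * 1422.4820 / 2.0060 / 3600 = 0.393952 hr
life = 113034 * 0.393952 = 44530 hours


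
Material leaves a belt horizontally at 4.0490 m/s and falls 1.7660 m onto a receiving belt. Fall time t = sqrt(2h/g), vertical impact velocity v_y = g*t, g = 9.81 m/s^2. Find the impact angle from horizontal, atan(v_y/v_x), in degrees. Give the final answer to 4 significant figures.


t = sqrt(2*1.7660/9.81) = 0.600034 s
v_y = 9.81 * 0.600034 = 5.88633 m/s
angle = atan(5.88633 / 4.0490) = 55.48 deg


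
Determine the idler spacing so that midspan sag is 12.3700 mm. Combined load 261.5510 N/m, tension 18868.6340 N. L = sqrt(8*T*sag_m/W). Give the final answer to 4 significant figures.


sag = 12.3700/1000 = 0.012370 m
L = sqrt(8 * 18868.6340 * 0.012370 / 261.5510)
L = 2.672 m


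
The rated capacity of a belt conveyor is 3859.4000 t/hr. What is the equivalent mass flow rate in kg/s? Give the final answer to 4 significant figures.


m_dot = 3859.4000 * 1000 / 3600
m_dot = 1072 kg/s


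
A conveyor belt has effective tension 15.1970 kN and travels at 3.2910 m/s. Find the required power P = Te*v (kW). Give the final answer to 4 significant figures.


P = Te * v = 15.1970 * 3.2910
P = 50.01 kW


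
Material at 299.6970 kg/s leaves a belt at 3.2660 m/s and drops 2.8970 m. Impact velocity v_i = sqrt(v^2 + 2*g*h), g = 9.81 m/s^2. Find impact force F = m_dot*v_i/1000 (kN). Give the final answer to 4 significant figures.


v_i = sqrt(3.2660^2 + 2*9.81*2.8970) = 8.2162 m/s
F = 299.6970 * 8.2162 / 1000
F = 2.462 kN


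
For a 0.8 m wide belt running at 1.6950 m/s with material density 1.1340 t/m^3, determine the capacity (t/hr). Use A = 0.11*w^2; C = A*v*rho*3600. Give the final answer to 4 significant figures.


A = 0.11 * 0.8^2 = 0.0704 m^2
C = 0.0704 * 1.6950 * 1.1340 * 3600
C = 487.1 t/hr


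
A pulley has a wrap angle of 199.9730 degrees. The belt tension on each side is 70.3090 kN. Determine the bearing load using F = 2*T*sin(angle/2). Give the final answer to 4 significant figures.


F = 2 * 70.3090 * sin(199.9730/2 deg)
F = 138.5 kN


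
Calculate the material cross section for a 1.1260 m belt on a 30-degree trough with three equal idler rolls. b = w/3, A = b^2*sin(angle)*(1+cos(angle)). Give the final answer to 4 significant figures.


b = 1.1260/3 = 0.375333 m
A = 0.375333^2 * sin(30 deg) * (1 + cos(30 deg))
A = 0.1314 m^2


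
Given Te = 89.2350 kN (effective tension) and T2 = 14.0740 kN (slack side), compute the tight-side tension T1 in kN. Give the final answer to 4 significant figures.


T1 = Te + T2 = 89.2350 + 14.0740
T1 = 103.3 kN


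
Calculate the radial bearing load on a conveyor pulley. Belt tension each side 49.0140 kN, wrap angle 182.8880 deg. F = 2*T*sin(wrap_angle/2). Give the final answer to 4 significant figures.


F = 2 * 49.0140 * sin(182.8880/2 deg)
F = 98.00 kN


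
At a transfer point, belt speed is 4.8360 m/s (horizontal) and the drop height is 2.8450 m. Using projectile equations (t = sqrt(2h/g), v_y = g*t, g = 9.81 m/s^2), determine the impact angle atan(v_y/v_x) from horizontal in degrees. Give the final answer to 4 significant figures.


t = sqrt(2*2.8450/9.81) = 0.761591 s
v_y = 9.81 * 0.761591 = 7.47121 m/s
angle = atan(7.47121 / 4.8360) = 57.09 deg


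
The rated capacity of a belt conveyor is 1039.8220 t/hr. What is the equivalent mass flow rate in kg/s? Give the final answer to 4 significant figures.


m_dot = 1039.8220 * 1000 / 3600
m_dot = 288.8 kg/s


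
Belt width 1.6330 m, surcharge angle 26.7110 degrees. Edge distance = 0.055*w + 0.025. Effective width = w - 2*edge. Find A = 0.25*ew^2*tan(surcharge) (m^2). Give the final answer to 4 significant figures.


edge = 0.055*1.6330 + 0.025 = 0.114815 m
ew = 1.6330 - 2*0.114815 = 1.40337 m
A = 0.25 * 1.40337^2 * tan(26.7110 deg)
A = 0.2478 m^2


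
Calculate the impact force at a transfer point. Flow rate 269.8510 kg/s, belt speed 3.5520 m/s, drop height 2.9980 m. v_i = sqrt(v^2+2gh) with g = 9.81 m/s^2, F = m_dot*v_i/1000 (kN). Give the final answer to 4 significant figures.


v_i = sqrt(3.5520^2 + 2*9.81*2.9980) = 8.45207 m/s
F = 269.8510 * 8.45207 / 1000
F = 2.281 kN


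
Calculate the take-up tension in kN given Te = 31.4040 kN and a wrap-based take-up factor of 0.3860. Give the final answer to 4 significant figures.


T_tu = 31.4040 * 0.3860
T_tu = 12.12 kN


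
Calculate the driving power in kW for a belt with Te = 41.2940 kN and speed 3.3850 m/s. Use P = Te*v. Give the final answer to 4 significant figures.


P = Te * v = 41.2940 * 3.3850
P = 139.8 kW


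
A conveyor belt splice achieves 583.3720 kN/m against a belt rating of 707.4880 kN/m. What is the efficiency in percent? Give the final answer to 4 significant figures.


Eff = 583.3720 / 707.4880 * 100
Eff = 82.46 %


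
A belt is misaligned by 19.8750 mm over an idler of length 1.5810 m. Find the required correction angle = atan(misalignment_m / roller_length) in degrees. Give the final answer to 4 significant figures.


misalign_m = 19.8750 / 1000 = 0.019875 m
angle = atan(0.019875 / 1.5810)
angle = 0.7202 deg


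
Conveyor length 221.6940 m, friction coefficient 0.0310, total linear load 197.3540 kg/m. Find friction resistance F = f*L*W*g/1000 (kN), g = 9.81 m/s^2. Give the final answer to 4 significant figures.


F = 0.0310 * 221.6940 * 197.3540 * 9.81 / 1000
F = 13.31 kN


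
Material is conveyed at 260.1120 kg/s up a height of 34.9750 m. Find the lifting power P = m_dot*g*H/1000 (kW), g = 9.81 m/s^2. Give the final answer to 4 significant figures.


P = 260.1120 * 9.81 * 34.9750 / 1000
P = 89.25 kW


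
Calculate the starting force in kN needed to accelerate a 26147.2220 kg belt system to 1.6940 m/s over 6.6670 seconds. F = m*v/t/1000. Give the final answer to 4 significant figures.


F = 26147.2220 * 1.6940 / 6.6670 / 1000
F = 6.644 kN


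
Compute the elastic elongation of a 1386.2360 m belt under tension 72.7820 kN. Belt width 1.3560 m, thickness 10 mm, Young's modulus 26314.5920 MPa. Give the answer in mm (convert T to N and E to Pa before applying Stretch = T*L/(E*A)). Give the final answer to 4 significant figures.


A = 1.3560 * 0.01 = 0.01356 m^2
Stretch = 72.7820*1000 * 1386.2360 / (26314.5920e6 * 0.01356) * 1000
Stretch = 282.8 mm


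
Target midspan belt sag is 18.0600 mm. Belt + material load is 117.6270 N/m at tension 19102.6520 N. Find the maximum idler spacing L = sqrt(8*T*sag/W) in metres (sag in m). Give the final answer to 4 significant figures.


sag = 18.0600/1000 = 0.018060 m
L = sqrt(8 * 19102.6520 * 0.018060 / 117.6270)
L = 4.844 m


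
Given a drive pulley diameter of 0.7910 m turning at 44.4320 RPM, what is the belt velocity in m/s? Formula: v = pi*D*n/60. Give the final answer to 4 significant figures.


v = pi * 0.7910 * 44.4320 / 60
v = 1.840 m/s


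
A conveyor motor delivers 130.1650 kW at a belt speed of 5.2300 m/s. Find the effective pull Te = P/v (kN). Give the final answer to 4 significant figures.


Te = P / v = 130.1650 / 5.2300
Te = 24.89 kN


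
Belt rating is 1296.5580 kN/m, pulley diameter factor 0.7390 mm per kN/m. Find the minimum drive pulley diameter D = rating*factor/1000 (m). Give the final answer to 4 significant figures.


D = 1296.5580 * 0.7390 / 1000
D = 0.9582 m


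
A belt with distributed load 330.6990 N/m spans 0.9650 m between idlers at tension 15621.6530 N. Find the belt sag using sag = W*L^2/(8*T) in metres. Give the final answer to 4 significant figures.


sag = 330.6990 * 0.9650^2 / (8 * 15621.6530)
sag = 0.002464 m


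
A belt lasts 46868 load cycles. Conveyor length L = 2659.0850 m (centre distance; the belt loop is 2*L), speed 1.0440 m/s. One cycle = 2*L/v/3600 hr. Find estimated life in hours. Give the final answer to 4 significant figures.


cycle_time = 2 * 2659.0850 / 1.0440 / 3600 = 1.41501 hr
life = 46868 * 1.41501 = 66320 hours


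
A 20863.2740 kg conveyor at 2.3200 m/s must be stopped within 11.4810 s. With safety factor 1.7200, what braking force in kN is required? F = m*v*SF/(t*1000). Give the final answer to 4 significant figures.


F = 20863.2740 * 2.3200 / 11.4810 * 1.7200 / 1000
F = 7.251 kN


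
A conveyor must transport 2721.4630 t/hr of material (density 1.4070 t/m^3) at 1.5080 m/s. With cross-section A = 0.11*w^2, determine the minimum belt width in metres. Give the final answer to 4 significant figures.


A_req = 2721.4630 / (1.5080 * 1.4070 * 3600) = 0.356291 m^2
w = sqrt(0.356291 / 0.11)
w = 1.800 m


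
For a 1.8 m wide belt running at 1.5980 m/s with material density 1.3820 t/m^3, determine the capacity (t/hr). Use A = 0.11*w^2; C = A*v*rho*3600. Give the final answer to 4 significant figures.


A = 0.11 * 1.8^2 = 0.3564 m^2
C = 0.3564 * 1.5980 * 1.3820 * 3600
C = 2834 t/hr


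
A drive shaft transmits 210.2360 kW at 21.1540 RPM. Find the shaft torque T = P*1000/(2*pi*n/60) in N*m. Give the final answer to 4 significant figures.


omega = 2*pi*21.1540/60 = 2.21524 rad/s
T = 210.2360*1000 / 2.21524
T = 94900 N*m


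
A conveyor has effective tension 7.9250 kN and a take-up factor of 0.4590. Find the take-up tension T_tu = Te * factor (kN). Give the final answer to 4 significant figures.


T_tu = 7.9250 * 0.4590
T_tu = 3.638 kN


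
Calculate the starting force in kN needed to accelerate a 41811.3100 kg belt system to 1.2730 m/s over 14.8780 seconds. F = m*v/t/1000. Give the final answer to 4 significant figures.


F = 41811.3100 * 1.2730 / 14.8780 / 1000
F = 3.577 kN


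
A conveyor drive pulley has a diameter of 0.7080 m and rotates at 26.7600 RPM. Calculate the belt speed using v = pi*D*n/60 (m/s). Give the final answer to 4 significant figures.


v = pi * 0.7080 * 26.7600 / 60
v = 0.9920 m/s


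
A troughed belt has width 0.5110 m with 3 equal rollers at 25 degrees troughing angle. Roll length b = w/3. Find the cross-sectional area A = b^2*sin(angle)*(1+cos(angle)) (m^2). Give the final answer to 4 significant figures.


b = 0.5110/3 = 0.170333 m
A = 0.170333^2 * sin(25 deg) * (1 + cos(25 deg))
A = 0.02337 m^2


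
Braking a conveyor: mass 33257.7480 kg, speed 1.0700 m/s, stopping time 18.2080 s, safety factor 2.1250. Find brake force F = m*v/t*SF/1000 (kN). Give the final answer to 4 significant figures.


F = 33257.7480 * 1.0700 / 18.2080 * 2.1250 / 1000
F = 4.153 kN


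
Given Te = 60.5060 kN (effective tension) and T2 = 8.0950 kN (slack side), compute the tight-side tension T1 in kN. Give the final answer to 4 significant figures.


T1 = Te + T2 = 60.5060 + 8.0950
T1 = 68.60 kN


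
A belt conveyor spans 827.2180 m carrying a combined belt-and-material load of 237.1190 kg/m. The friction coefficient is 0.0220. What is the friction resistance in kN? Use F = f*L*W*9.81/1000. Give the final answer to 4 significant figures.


F = 0.0220 * 827.2180 * 237.1190 * 9.81 / 1000
F = 42.33 kN


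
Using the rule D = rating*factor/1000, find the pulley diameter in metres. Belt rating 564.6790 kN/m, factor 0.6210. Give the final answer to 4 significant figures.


D = 564.6790 * 0.6210 / 1000
D = 0.3507 m


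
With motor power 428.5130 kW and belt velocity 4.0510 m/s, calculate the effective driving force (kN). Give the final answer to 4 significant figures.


Te = P / v = 428.5130 / 4.0510
Te = 105.8 kN


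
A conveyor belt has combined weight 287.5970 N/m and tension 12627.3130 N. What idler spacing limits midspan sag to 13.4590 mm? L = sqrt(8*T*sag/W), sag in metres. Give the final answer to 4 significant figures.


sag = 13.4590/1000 = 0.013459 m
L = sqrt(8 * 12627.3130 * 0.013459 / 287.5970)
L = 2.174 m


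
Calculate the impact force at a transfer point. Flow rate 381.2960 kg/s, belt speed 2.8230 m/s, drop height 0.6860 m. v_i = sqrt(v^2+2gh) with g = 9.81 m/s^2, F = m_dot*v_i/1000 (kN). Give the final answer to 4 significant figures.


v_i = sqrt(2.8230^2 + 2*9.81*0.6860) = 4.62911 m/s
F = 381.2960 * 4.62911 / 1000
F = 1.765 kN


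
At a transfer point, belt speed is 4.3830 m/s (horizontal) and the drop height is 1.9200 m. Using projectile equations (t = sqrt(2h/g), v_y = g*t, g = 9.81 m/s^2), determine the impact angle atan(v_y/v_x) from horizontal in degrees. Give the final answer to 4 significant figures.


t = sqrt(2*1.9200/9.81) = 0.62565 s
v_y = 9.81 * 0.62565 = 6.13763 m/s
angle = atan(6.13763 / 4.3830) = 54.47 deg


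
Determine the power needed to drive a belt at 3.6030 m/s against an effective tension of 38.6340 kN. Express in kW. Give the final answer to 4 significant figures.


P = Te * v = 38.6340 * 3.6030
P = 139.2 kW


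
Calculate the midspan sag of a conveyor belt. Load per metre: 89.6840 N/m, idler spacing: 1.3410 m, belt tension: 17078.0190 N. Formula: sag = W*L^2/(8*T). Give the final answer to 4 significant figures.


sag = 89.6840 * 1.3410^2 / (8 * 17078.0190)
sag = 0.001180 m


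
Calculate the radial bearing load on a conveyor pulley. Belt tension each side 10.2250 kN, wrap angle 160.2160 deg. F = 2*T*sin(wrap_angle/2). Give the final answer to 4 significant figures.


F = 2 * 10.2250 * sin(160.2160/2 deg)
F = 20.15 kN


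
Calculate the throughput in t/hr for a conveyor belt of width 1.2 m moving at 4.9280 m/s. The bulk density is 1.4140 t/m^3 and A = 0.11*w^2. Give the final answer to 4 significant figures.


A = 0.11 * 1.2^2 = 0.1584 m^2
C = 0.1584 * 4.9280 * 1.4140 * 3600
C = 3974 t/hr


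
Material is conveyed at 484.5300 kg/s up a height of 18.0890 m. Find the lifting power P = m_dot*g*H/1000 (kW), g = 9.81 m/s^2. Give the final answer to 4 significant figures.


P = 484.5300 * 9.81 * 18.0890 / 1000
P = 85.98 kW


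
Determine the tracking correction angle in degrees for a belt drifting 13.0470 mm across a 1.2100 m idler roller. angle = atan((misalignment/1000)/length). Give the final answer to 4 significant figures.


misalign_m = 13.0470 / 1000 = 0.013047 m
angle = atan(0.013047 / 1.2100)
angle = 0.6178 deg


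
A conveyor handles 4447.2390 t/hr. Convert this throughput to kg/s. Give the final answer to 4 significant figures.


m_dot = 4447.2390 * 1000 / 3600
m_dot = 1235 kg/s


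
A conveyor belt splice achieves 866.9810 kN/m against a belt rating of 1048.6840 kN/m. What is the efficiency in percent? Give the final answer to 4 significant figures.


Eff = 866.9810 / 1048.6840 * 100
Eff = 82.67 %


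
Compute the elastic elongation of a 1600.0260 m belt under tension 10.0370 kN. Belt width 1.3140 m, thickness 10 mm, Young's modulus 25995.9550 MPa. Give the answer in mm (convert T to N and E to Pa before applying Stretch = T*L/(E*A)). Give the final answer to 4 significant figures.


A = 1.3140 * 0.01 = 0.01314 m^2
Stretch = 10.0370*1000 * 1600.0260 / (25995.9550e6 * 0.01314) * 1000
Stretch = 47.01 mm


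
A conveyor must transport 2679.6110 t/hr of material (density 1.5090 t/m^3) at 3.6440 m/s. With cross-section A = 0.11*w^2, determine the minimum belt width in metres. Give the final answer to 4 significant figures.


A_req = 2679.6110 / (3.6440 * 1.5090 * 3600) = 0.135364 m^2
w = sqrt(0.135364 / 0.11)
w = 1.109 m


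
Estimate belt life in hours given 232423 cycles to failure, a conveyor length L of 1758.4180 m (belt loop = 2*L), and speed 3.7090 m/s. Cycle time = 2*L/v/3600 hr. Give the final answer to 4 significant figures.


cycle_time = 2 * 1758.4180 / 3.7090 / 3600 = 0.263386 hr
life = 232423 * 0.263386 = 61220 hours


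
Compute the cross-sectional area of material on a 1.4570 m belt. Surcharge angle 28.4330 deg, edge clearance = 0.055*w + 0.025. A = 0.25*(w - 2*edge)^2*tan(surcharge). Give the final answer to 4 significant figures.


edge = 0.055*1.4570 + 0.025 = 0.105135 m
ew = 1.4570 - 2*0.105135 = 1.24673 m
A = 0.25 * 1.24673^2 * tan(28.4330 deg)
A = 0.2104 m^2


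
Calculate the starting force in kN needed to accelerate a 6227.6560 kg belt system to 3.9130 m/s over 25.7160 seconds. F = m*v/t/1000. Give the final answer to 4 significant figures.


F = 6227.6560 * 3.9130 / 25.7160 / 1000
F = 0.9476 kN


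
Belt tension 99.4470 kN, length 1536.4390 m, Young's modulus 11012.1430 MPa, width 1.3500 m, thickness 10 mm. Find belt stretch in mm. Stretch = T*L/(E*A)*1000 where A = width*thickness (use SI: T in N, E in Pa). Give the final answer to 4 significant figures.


A = 1.3500 * 0.01 = 0.01350 m^2
Stretch = 99.4470*1000 * 1536.4390 / (11012.1430e6 * 0.01350) * 1000
Stretch = 1028 mm


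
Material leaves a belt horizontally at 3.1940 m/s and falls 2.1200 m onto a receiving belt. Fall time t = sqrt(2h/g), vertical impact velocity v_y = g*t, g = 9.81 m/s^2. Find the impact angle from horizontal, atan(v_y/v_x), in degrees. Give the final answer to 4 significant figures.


t = sqrt(2*2.1200/9.81) = 0.657428 s
v_y = 9.81 * 0.657428 = 6.44937 m/s
angle = atan(6.44937 / 3.1940) = 63.65 deg


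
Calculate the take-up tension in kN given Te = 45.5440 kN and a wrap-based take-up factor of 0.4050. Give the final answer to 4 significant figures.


T_tu = 45.5440 * 0.4050
T_tu = 18.45 kN


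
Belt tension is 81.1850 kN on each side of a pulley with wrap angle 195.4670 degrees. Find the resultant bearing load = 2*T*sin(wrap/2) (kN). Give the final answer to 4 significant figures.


F = 2 * 81.1850 * sin(195.4670/2 deg)
F = 160.9 kN


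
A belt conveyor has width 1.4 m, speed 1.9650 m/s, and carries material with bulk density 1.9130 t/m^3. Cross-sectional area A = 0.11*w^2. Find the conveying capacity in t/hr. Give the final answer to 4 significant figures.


A = 0.11 * 1.4^2 = 0.2156 m^2
C = 0.2156 * 1.9650 * 1.9130 * 3600
C = 2918 t/hr


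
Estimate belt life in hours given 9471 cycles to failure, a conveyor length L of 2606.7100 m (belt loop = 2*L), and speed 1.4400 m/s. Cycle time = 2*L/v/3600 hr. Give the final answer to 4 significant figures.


cycle_time = 2 * 2606.7100 / 1.4400 / 3600 = 1.00568 hr
life = 9471 * 1.00568 = 9525 hours


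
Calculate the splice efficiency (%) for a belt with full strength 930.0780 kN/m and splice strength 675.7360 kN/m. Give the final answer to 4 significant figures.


Eff = 675.7360 / 930.0780 * 100
Eff = 72.65 %


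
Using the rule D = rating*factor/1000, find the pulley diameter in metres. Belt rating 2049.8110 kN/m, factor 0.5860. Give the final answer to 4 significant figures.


D = 2049.8110 * 0.5860 / 1000
D = 1.201 m


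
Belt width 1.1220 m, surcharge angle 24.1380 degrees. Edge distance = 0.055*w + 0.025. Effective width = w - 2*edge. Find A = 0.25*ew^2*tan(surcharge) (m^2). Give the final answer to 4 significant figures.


edge = 0.055*1.1220 + 0.025 = 0.08671 m
ew = 1.1220 - 2*0.08671 = 0.94858 m
A = 0.25 * 0.94858^2 * tan(24.1380 deg)
A = 0.1008 m^2


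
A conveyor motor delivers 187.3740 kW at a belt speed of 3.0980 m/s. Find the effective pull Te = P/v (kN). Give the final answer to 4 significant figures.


Te = P / v = 187.3740 / 3.0980
Te = 60.48 kN


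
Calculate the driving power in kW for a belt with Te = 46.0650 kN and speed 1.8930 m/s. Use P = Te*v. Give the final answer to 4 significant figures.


P = Te * v = 46.0650 * 1.8930
P = 87.20 kW


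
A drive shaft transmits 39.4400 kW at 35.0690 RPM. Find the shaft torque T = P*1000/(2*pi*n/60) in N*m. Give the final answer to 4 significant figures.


omega = 2*pi*35.0690/60 = 3.67242 rad/s
T = 39.4400*1000 / 3.67242
T = 10740 N*m


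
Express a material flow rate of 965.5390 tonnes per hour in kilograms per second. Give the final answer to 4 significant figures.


m_dot = 965.5390 * 1000 / 3600
m_dot = 268.2 kg/s


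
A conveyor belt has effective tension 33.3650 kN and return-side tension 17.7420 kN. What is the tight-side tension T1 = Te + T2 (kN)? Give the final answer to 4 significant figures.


T1 = Te + T2 = 33.3650 + 17.7420
T1 = 51.11 kN


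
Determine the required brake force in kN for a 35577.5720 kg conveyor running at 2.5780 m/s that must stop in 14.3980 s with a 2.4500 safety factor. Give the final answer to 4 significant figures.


F = 35577.5720 * 2.5780 / 14.3980 * 2.4500 / 1000
F = 15.61 kN


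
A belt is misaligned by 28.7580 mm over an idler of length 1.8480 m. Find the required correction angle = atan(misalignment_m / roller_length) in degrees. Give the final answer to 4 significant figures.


misalign_m = 28.7580 / 1000 = 0.028758 m
angle = atan(0.028758 / 1.8480)
angle = 0.8915 deg


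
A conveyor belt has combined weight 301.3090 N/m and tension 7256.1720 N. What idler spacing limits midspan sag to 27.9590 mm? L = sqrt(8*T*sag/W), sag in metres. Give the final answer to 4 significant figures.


sag = 27.9590/1000 = 0.027959 m
L = sqrt(8 * 7256.1720 * 0.027959 / 301.3090)
L = 2.321 m


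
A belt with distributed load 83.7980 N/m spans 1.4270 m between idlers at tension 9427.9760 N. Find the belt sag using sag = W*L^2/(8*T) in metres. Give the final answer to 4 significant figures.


sag = 83.7980 * 1.4270^2 / (8 * 9427.9760)
sag = 0.002262 m


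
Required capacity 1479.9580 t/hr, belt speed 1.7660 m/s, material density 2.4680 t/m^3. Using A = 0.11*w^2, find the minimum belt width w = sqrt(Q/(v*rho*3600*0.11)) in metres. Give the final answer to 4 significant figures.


A_req = 1479.9580 / (1.7660 * 2.4680 * 3600) = 0.0943216 m^2
w = sqrt(0.0943216 / 0.11)
w = 0.9260 m


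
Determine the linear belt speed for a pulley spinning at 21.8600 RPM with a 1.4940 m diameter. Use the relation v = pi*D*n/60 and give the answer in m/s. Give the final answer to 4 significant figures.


v = pi * 1.4940 * 21.8600 / 60
v = 1.710 m/s


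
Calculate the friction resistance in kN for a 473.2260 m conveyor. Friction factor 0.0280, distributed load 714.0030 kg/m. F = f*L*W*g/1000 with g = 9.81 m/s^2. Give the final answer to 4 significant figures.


F = 0.0280 * 473.2260 * 714.0030 * 9.81 / 1000
F = 92.81 kN


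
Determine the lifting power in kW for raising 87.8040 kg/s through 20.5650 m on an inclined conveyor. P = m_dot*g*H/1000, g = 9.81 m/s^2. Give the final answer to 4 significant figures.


P = 87.8040 * 9.81 * 20.5650 / 1000
P = 17.71 kW


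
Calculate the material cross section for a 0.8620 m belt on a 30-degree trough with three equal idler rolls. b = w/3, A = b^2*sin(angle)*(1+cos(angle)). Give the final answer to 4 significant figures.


b = 0.8620/3 = 0.287333 m
A = 0.287333^2 * sin(30 deg) * (1 + cos(30 deg))
A = 0.07703 m^2


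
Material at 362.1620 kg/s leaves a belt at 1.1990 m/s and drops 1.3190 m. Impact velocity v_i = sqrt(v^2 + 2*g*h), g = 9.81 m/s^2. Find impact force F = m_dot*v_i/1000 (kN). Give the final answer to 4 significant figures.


v_i = sqrt(1.1990^2 + 2*9.81*1.3190) = 5.22651 m/s
F = 362.1620 * 5.22651 / 1000
F = 1.893 kN


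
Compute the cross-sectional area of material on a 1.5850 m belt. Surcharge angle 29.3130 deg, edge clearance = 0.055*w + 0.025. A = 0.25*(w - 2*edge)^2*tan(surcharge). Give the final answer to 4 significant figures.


edge = 0.055*1.5850 + 0.025 = 0.112175 m
ew = 1.5850 - 2*0.112175 = 1.36065 m
A = 0.25 * 1.36065^2 * tan(29.3130 deg)
A = 0.2599 m^2


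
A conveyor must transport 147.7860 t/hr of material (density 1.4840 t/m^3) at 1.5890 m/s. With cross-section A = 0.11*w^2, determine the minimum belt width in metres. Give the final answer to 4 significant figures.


A_req = 147.7860 / (1.5890 * 1.4840 * 3600) = 0.017409 m^2
w = sqrt(0.017409 / 0.11)
w = 0.3978 m


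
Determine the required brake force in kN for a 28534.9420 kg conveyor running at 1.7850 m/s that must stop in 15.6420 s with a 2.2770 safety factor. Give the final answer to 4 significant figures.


F = 28534.9420 * 1.7850 / 15.6420 * 2.2770 / 1000
F = 7.415 kN


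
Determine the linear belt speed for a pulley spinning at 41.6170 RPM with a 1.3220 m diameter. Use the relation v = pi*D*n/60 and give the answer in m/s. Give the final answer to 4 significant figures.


v = pi * 1.3220 * 41.6170 / 60
v = 2.881 m/s


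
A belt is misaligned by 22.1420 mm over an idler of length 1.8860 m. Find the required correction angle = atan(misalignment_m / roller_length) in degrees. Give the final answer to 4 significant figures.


misalign_m = 22.1420 / 1000 = 0.022142 m
angle = atan(0.022142 / 1.8860)
angle = 0.6726 deg


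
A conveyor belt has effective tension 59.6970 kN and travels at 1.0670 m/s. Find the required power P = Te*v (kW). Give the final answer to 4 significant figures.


P = Te * v = 59.6970 * 1.0670
P = 63.70 kW


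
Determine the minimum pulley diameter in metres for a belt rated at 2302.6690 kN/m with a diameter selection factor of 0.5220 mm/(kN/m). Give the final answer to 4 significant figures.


D = 2302.6690 * 0.5220 / 1000
D = 1.202 m


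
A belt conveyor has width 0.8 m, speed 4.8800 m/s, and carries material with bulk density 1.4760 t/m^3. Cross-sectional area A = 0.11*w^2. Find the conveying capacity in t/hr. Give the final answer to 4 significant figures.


A = 0.11 * 0.8^2 = 0.0704 m^2
C = 0.0704 * 4.8800 * 1.4760 * 3600
C = 1825 t/hr


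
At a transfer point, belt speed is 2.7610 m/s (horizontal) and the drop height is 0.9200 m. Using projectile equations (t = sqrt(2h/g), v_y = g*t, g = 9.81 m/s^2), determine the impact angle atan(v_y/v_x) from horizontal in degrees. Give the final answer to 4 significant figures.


t = sqrt(2*0.9200/9.81) = 0.433086 s
v_y = 9.81 * 0.433086 = 4.24857 m/s
angle = atan(4.24857 / 2.7610) = 56.98 deg


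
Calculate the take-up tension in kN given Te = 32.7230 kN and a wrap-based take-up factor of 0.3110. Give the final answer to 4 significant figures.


T_tu = 32.7230 * 0.3110
T_tu = 10.18 kN


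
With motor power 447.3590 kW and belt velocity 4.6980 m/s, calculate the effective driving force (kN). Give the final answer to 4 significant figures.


Te = P / v = 447.3590 / 4.6980
Te = 95.22 kN


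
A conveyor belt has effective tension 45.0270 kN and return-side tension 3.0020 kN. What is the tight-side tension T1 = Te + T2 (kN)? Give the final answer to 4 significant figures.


T1 = Te + T2 = 45.0270 + 3.0020
T1 = 48.03 kN


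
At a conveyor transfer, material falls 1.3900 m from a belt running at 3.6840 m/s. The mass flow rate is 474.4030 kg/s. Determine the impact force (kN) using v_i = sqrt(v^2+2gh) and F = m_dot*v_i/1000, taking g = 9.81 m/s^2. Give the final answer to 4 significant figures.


v_i = sqrt(3.6840^2 + 2*9.81*1.3900) = 6.3909 m/s
F = 474.4030 * 6.3909 / 1000
F = 3.032 kN


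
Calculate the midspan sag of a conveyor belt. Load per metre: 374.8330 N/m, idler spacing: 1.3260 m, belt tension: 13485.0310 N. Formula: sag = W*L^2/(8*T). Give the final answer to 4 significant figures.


sag = 374.8330 * 1.3260^2 / (8 * 13485.0310)
sag = 0.006109 m


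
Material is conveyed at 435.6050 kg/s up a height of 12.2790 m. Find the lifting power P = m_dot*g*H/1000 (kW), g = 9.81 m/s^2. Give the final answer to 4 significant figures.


P = 435.6050 * 9.81 * 12.2790 / 1000
P = 52.47 kW


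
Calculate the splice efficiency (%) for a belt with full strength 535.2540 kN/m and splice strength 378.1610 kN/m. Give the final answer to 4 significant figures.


Eff = 378.1610 / 535.2540 * 100
Eff = 70.65 %


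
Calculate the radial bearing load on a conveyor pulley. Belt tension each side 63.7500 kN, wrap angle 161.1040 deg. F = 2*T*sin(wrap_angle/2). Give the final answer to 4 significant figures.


F = 2 * 63.7500 * sin(161.1040/2 deg)
F = 125.8 kN


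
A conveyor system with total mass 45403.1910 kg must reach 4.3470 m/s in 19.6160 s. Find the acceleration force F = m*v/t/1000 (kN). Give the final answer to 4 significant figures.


F = 45403.1910 * 4.3470 / 19.6160 / 1000
F = 10.06 kN


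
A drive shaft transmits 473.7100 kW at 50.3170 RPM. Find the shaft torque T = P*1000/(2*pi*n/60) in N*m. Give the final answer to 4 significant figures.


omega = 2*pi*50.3170/60 = 5.26918 rad/s
T = 473.7100*1000 / 5.26918
T = 89900 N*m
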